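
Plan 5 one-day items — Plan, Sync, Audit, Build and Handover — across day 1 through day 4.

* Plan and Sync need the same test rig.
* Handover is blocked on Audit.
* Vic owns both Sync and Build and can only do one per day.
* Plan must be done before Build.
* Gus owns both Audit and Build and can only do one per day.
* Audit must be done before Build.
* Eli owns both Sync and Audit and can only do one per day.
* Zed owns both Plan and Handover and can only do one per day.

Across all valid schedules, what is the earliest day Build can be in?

Precedence pushes Build to at least day 2.
Build at day 2 is achievable: Sync in day 3, Audit in day 1, Handover in day 2, Build in day 2, Plan in day 1.

day 2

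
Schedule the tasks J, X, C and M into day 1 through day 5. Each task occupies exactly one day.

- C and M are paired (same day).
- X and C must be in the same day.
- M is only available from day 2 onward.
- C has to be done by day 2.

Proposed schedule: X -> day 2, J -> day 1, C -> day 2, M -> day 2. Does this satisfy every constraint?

Yes

C has to be done by day 2 — holds.
X and C must be in the same day — holds.
M is only available from day 2 onward — holds.
C and M are paired (same day) — holds.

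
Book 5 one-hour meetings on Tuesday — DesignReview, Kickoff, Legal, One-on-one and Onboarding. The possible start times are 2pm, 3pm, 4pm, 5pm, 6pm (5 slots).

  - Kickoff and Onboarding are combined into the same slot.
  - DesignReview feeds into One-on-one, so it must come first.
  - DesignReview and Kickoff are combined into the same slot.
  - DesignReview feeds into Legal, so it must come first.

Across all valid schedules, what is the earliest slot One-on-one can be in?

Precedence pushes One-on-one to at least 3pm.
One-on-one at 3pm is achievable: Legal -> 3pm, Onboarding -> 2pm, DesignReview -> 2pm, Kickoff -> 2pm, One-on-one -> 3pm.

3pm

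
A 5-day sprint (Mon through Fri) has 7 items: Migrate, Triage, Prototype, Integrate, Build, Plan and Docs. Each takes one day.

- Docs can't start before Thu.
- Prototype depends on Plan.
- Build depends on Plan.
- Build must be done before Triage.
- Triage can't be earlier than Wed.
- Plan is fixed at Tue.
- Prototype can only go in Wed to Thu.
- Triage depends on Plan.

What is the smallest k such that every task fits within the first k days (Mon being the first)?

4

The precedence chain requires at least 3 distinct days.
Docs can't be placed before Thu — that is day 4 counting from Mon — so the schedule must run through at least 4 days.
4 works (last occupied day: Thu): for example Integrate=Mon, Plan=Tue, Triage=Thu, Docs=Thu, Prototype=Wed, Migrate=Mon, Build=Wed.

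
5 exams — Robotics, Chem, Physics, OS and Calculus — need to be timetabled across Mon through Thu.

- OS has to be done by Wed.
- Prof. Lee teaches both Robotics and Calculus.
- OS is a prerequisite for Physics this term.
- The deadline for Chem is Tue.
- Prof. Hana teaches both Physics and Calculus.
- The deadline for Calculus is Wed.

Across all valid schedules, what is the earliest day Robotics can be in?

Robotics at Mon is achievable: Robotics in Mon; Calculus in Tue; Chem in Mon; OS in Mon; Physics in Wed.

Mon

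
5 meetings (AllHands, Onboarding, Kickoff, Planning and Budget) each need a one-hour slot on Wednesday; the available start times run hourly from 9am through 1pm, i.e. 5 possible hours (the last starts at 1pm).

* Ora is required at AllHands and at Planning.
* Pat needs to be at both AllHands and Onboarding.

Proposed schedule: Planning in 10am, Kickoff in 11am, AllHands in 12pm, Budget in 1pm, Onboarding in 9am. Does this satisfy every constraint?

Ora is required at AllHands and at Planning — holds.
Pat needs to be at both AllHands and Onboarding — holds.

Yes, all constraints hold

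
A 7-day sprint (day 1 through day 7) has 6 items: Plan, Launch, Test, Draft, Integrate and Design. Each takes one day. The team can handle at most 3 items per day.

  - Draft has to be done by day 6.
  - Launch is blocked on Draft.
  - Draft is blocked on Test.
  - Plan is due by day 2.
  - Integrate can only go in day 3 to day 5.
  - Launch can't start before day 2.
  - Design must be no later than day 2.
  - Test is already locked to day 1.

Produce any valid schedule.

Launch -> day 3, Design -> day 1, Integrate -> day 3, Plan -> day 1, Test -> day 1, Draft -> day 2

Checking: Draft(day 2) before Launch(day 3); Test(day 1) before Draft(day 2); Test=day 1 in [day 1,day 1]; Draft=day 2 in [day 1,day 6]; Launch=day 3 in [day 2,day 7]; Plan=day 1 in [day 1,day 2]; Design=day 1 in [day 1,day 2]; Integrate=day 3 in [day 3,day 5]; max 3 per day (cap 3).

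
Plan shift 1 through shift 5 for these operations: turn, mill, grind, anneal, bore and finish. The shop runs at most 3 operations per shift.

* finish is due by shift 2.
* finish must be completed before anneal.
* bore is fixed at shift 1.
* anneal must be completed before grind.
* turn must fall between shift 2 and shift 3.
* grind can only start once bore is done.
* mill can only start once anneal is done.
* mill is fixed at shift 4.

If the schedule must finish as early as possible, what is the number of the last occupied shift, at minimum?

shift 4

The precedence chain requires at least 3 distinct shifts.
With at most 3 per shift and 6 operations, at least 2 shifts are needed.
mill can't be placed before shift 4, so the schedule must run through at least shift 4.
4 works (last occupied shift: shift 4): for example grind=shift 3; bore=shift 1; finish=shift 1; mill=shift 4; turn=shift 2; anneal=shift 2.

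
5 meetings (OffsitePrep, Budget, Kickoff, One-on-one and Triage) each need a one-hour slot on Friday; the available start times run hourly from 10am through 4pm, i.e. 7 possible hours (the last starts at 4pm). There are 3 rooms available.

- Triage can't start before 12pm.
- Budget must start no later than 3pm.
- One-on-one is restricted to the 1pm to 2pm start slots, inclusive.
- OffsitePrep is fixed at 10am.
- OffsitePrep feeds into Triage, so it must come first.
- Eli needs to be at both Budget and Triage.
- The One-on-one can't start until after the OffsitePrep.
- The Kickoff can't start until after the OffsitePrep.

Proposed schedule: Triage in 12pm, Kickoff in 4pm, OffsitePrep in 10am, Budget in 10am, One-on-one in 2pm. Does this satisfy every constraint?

Eli needs to be at both Budget and Triage — holds.
The One-on-one can't start until after the OffsitePrep — holds.
OffsitePrep is fixed at 10am — holds.
Triage can't start before 12pm — holds.
One-on-one is restricted to the 1pm to 2pm start slots, inclusive — holds.
There are 3 rooms available — holds.
OffsitePrep feeds into Triage, so it must come first — holds.
Budget must start no later than 3pm — holds.
The Kickoff can't start until after the OffsitePrep — holds.

Valid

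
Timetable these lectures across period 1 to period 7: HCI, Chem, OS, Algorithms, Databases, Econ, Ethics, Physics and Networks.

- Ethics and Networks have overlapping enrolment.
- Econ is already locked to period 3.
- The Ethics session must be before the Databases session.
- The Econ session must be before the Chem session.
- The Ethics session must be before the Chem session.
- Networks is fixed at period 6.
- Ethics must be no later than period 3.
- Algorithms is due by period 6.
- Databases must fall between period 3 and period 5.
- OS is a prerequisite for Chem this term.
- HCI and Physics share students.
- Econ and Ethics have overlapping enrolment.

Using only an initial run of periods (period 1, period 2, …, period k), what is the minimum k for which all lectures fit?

The precedence chain requires at least 2 distinct periods.
Networks can't be placed before period 6, so the schedule must run through at least period 6.
6 works (last occupied period: period 6): for example OS -> period 1, HCI -> period 1, Databases -> period 3, Econ -> period 3, Physics -> period 2, Chem -> period 4, Networks -> period 6, Algorithms -> period 1, Ethics -> period 1.

6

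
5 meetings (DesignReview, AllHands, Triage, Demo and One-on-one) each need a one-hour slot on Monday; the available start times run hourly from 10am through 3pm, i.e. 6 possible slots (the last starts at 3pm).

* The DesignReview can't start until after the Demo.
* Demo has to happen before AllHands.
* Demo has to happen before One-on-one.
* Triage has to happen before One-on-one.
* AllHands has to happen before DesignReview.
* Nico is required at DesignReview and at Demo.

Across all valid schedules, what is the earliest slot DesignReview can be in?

Precedence pushes DesignReview to at least 12pm.
DesignReview at 12pm is achievable: AllHands in 11am, Demo in 10am, DesignReview in 12pm, One-on-one in 11am, Triage in 10am.

12pm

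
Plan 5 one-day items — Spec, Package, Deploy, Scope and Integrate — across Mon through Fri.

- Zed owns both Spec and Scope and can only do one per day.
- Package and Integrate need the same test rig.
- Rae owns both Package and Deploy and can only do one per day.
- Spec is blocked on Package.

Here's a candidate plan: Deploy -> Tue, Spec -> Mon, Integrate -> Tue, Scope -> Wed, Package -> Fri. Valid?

No — it violates: Spec is blocked on Package

Package and Integrate need the same test rig — holds.
Zed owns both Spec and Scope and can only do one per day — holds.
Spec is blocked on Package — violated.
Rae owns both Package and Deploy and can only do one per day — holds.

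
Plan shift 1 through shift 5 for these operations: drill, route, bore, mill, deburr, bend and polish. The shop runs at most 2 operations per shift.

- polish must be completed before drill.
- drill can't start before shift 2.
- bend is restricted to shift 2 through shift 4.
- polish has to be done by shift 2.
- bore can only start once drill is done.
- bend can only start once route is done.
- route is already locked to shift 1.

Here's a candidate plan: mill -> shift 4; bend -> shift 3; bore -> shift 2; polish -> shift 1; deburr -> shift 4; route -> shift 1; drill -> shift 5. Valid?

No — it violates: bore can only start once drill is done

polish has to be done by shift 2 — holds.
polish must be completed before drill — holds.
drill can't start before shift 2 — holds.
route is already locked to shift 1 — holds.
bend is restricted to shift 2 through shift 4 — holds.
The shop runs at most 2 operations per shift — holds.
bore can only start once drill is done — violated.
bend can only start once route is done — holds.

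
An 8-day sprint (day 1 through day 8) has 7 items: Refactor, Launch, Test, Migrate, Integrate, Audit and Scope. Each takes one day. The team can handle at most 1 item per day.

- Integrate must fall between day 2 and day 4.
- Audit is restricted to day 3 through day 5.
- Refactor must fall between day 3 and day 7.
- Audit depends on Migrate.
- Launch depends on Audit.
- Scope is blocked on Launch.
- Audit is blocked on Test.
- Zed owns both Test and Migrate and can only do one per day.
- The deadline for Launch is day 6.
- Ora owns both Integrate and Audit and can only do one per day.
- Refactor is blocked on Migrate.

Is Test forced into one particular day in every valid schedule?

Test can be day 1 (e.g. Scope=day 7, Refactor=day 5, Launch=day 6, Migrate=day 2, Audit=day 3, Integrate=day 4, Test=day 1) or day 2 (e.g. Test -> day 2, Refactor -> day 5, Launch -> day 6, Integrate -> day 4, Audit -> day 3, Migrate -> day 1, Scope -> day 7).

No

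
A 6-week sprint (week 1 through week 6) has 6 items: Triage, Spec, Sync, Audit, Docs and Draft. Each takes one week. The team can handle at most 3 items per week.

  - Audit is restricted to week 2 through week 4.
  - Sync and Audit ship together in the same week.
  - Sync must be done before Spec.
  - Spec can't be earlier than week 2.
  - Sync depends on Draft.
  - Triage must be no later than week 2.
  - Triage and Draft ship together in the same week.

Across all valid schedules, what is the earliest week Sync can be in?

Precedence pushes Sync to at least week 2; Sync must be in the same week as Audit, which can't be after week 4, so Sync is at most week 4.
Sync at week 2 is achievable: Docs=week 1, Audit=week 2, Triage=week 1, Draft=week 1, Sync=week 2, Spec=week 3.

week 2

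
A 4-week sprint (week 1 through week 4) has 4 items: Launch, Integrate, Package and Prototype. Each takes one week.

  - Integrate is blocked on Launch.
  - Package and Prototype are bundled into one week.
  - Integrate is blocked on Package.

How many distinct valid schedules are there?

Splitting on Launch: it can be week 1 (6), week 2 (5), week 3 (3). Listing each branch's schedules as (Integrate, Package, Prototype) by week number:
Launch=week 1: (2,1,1) (3,1,1) (3,2,2) (4,1,1) (4,2,2) (4,3,3) — 6.
Launch=week 2: (3,1,1) (3,2,2) (4,1,1) (4,2,2) (4,3,3) — 5.
Launch=week 3: (4,1,1) (4,2,2) (4,3,3) — 3.
Summing: 6 + 5 + 3 = 14.

14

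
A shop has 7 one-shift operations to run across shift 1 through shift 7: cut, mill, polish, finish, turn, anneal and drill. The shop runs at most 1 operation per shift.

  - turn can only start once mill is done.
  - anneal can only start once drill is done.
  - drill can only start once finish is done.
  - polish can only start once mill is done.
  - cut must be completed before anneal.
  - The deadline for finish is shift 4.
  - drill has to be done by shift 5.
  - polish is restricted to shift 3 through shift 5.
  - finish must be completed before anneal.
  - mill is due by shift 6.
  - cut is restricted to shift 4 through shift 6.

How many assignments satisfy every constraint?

Splitting on cut: it can be shift 4 (10), shift 5 (10), shift 6 (17). Listing each branch's schedules as (mill, polish, finish, turn, anneal, drill) by shift number:
cut=shift 4: (1,3,2,6,7,5) (1,3,2,7,6,5) (1,5,2,6,7,3) (1,5,2,7,6,3) (2,3,1,6,7,5) (2,3,1,7,6,5) (2,5,1,6,7,3) (2,5,1,7,6,3) (3,5,1,6,7,2) (3,5,1,7,6,2) — 10.
cut=shift 5: (1,3,2,6,7,4) (1,3,2,7,6,4) (1,4,2,6,7,3) (1,4,2,7,6,3) (2,3,1,6,7,4) (2,3,1,7,6,4) (2,4,1,6,7,3) (2,4,1,7,6,3) (3,4,1,6,7,2) (3,4,1,7,6,2) — 10.
cut=shift 6: (1,3,2,4,7,5) (1,3,2,5,7,4) (1,3,4,2,7,5) (1,4,2,3,7,5) (1,4,2,5,7,3) (1,4,3,2,7,5) (1,5,2,3,7,4) (1,5,2,4,7,3) (1,5,3,2,7,4) (2,3,1,4,7,5) (2,3,1,5,7,4) (2,4,1,3,7,5) (2,4,1,5,7,3) (2,5,1,3,7,4) (2,5,1,4,7,3) (3,4,1,5,7,2) (3,5,1,4,7,2) — 17.
Summing: 10 + 10 + 17 = 37.

37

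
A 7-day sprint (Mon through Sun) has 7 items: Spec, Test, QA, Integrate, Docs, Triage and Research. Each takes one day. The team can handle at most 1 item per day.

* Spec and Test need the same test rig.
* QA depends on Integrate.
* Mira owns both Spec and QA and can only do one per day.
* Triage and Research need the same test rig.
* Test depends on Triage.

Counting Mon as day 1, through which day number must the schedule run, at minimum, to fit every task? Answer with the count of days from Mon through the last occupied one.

The precedence chain requires at least 2 distinct days.
With at most 1 per day and 7 tasks, at least 7 days are needed.
7 works (last occupied day: Sun): for example Integrate=Wed; Spec=Fri; Research=Sun; Triage=Mon; Test=Tue; QA=Thu; Docs=Sat.

7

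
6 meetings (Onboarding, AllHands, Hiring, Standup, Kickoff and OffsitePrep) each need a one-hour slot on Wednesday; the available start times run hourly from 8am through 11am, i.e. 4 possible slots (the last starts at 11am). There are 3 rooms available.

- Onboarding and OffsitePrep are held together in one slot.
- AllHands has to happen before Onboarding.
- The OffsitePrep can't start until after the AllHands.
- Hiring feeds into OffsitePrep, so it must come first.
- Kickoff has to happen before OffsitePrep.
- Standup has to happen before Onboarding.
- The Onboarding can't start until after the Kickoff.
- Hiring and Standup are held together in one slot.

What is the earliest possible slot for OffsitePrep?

Precedence pushes OffsitePrep to at least 9am.
OffsitePrep at 10am is achievable: OffsitePrep -> 10am; Standup -> 9am; Kickoff -> 8am; Onboarding -> 10am; AllHands -> 8am; Hiring -> 9am.
Nothing earlier works — the capacity limit rule out every slot before 10am.

10am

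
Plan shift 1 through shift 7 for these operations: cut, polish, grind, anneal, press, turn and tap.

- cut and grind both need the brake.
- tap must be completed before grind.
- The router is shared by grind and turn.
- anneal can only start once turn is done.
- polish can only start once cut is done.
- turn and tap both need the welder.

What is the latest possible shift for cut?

Downstream work caps cut at shift 6.
cut at shift 6 is achievable: polish=shift 7; tap=shift 1; grind=shift 2; anneal=shift 4; turn=shift 3; press=shift 1; cut=shift 6.

shift 6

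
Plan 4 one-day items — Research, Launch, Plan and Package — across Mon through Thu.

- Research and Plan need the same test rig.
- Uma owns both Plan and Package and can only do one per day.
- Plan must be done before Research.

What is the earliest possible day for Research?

Tue

Precedence pushes Research to at least Tue.
Research at Tue is achievable: Plan in Mon; Research in Tue; Package in Tue; Launch in Mon.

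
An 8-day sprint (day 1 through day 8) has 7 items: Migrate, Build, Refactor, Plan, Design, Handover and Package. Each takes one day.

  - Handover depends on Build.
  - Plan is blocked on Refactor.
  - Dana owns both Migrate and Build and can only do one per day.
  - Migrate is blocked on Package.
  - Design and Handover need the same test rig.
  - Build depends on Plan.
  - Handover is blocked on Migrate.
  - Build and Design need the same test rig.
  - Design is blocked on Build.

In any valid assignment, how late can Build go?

Precedence pushes Build to at least day 3; downstream work caps Build at day 7.
Build at day 6 is achievable: Plan in day 2, Package in day 1, Refactor in day 1, Migrate in day 2, Design in day 8, Build in day 6, Handover in day 7.
Nothing later works — the conflict constraints rule out every day after day 6.

day 6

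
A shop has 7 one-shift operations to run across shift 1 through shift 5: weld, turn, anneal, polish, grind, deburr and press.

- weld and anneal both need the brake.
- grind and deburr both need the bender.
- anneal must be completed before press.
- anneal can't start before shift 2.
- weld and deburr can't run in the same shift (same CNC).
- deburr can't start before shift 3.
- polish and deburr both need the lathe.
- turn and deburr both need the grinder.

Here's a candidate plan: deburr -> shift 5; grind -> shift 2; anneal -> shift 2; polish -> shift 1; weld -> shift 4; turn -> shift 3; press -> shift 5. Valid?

Valid

weld and deburr can't run in the same shift (same CNC) — holds.
weld and anneal both need the brake — holds.
deburr can't start before shift 3 — holds.
turn and deburr both need the grinder — holds.
grind and deburr both need the bender — holds.
anneal can't start before shift 2 — holds.
anneal must be completed before press — holds.
polish and deburr both need the lathe — holds.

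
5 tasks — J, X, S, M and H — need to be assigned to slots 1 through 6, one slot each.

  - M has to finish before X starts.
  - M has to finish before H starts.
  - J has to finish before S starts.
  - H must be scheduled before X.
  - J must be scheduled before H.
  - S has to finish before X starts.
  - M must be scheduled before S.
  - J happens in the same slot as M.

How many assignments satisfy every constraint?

Splitting on J: it can be 1 (30), 2 (14), 3 (5), 4 (1). Listing each branch's schedules as (X, S, M, H):
J=1: (3,2,1,2) (4,2,1,2) (4,2,1,3) (4,3,1,2) (4,3,1,3) (5,2,1,2) (5,2,1,3) (5,2,1,4) (5,3,1,2) (5,3,1,3) (5,3,1,4) (5,4,1,2) (5,4,1,3) (5,4,1,4) (6,2,1,2) (6,2,1,3) (6,2,1,4) (6,2,1,5) (6,3,1,2) (6,3,1,3) (6,3,1,4) (6,3,1,5) (6,4,1,2) (6,4,1,3) (6,4,1,4) (6,4,1,5) (6,5,1,2) (6,5,1,3) (6,5,1,4) (6,5,1,5) — 30.
J=2: (4,3,2,3) (5,3,2,3) (5,3,2,4) (5,4,2,3) (5,4,2,4) (6,3,2,3) (6,3,2,4) (6,3,2,5) (6,4,2,3) (6,4,2,4) (6,4,2,5) (6,5,2,3) (6,5,2,4) (6,5,2,5) — 14.
J=3: (5,4,3,4) (6,4,3,4) (6,4,3,5) (6,5,3,4) (6,5,3,5) — 5.
J=4: (6,5,4,5) — 1.
Summing: 30 + 14 + 5 + 1 = 50.

50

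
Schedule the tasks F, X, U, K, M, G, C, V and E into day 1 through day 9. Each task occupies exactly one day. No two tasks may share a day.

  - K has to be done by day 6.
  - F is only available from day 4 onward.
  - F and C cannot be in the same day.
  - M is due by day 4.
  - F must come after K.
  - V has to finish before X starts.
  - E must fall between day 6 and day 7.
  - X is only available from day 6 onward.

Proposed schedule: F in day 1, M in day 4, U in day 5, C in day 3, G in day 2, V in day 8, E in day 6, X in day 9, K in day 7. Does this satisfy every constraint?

F and C cannot be in the same day — holds.
E must fall between day 6 and day 7 — holds.
F must come after K — violated.
M is due by day 4 — holds.
F is only available from day 4 onward — violated.
K has to be done by day 6 — violated.
V has to finish before X starts — holds.
No two tasks may share a day — holds.
X is only available from day 6 onward — holds.

No — it violates: F must come after K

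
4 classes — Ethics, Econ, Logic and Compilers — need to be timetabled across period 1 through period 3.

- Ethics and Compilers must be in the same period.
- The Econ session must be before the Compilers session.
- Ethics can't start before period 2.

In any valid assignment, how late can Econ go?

Downstream work caps Econ at period 2.
Econ at period 2 is achievable: Econ in period 2; Logic in period 1; Ethics in period 3; Compilers in period 3.

period 2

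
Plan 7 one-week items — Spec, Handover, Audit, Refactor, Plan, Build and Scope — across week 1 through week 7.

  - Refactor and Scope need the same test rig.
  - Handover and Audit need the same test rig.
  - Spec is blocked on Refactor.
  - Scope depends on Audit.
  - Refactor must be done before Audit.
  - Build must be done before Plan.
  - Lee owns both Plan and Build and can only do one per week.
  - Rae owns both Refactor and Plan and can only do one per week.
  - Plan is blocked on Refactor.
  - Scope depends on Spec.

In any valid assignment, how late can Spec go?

Precedence pushes Spec to at least week 2; downstream work caps Spec at week 6.
Spec at week 6 is achievable: Scope -> week 7; Spec -> week 6; Audit -> week 2; Handover -> week 1; Build -> week 1; Refactor -> week 1; Plan -> week 2.

week 6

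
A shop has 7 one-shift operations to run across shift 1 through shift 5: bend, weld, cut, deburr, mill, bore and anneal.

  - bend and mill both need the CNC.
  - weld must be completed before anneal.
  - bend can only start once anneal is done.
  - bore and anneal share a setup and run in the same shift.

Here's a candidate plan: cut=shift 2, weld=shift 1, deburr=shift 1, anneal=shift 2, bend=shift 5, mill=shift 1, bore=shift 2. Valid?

Yes

weld must be completed before anneal — holds.
bend can only start once anneal is done — holds.
bend and mill both need the CNC — holds.
bore and anneal share a setup and run in the same shift — holds.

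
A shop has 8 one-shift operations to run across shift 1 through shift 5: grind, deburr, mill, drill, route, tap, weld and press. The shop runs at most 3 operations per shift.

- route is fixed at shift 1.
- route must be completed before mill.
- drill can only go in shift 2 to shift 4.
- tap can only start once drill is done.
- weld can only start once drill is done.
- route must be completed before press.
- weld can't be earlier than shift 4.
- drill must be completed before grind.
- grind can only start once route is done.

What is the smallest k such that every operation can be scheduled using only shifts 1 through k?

The precedence chain requires at least 2 distinct shifts.
With at most 3 per shift and 8 operations, at least 3 shifts are needed.
weld can't be placed before shift 4, so the schedule must run through at least shift 4.
4 works (last occupied shift: shift 4): for example mill=shift 2, drill=shift 2, press=shift 2, deburr=shift 1, weld=shift 4, grind=shift 3, route=shift 1, tap=shift 3.

4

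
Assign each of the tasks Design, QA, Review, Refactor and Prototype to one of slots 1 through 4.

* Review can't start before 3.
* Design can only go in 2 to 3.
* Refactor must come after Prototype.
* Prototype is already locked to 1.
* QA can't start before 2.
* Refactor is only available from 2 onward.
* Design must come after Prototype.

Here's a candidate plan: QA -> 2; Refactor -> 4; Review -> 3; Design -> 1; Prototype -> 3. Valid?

Design must come after Prototype — violated.
Prototype is already locked to 1 — violated.
QA can't start before 2 — holds.
Refactor is only available from 2 onward — holds.
Review can't start before 3 — holds.
Refactor must come after Prototype — holds.
Design can only go in 2 to 3 — violated.

Invalid. Design must come after Prototype.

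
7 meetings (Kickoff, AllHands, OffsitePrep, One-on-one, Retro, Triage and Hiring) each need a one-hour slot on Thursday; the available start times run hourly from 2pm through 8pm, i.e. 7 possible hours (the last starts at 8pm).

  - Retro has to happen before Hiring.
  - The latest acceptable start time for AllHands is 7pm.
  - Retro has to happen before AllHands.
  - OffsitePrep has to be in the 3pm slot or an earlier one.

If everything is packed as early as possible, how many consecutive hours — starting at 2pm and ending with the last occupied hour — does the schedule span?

2

The precedence chain requires at least 2 distinct hours.
2 works (last occupied hour: 3pm): for example OffsitePrep in 2pm; One-on-one in 2pm; Retro in 2pm; Kickoff in 2pm; Triage in 2pm; Hiring in 3pm; AllHands in 3pm.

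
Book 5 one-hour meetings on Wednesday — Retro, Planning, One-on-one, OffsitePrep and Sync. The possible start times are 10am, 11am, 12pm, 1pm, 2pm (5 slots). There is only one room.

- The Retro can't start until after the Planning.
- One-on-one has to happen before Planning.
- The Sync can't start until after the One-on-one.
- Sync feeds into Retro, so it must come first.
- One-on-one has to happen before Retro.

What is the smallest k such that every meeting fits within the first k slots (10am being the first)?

The precedence chain requires at least 3 distinct slots.
With at most 1 per slot and 5 meetings, at least 5 slots are needed.
5 works (last occupied slot: 2pm): for example Retro=1pm; Sync=12pm; One-on-one=10am; OffsitePrep=2pm; Planning=11am.

5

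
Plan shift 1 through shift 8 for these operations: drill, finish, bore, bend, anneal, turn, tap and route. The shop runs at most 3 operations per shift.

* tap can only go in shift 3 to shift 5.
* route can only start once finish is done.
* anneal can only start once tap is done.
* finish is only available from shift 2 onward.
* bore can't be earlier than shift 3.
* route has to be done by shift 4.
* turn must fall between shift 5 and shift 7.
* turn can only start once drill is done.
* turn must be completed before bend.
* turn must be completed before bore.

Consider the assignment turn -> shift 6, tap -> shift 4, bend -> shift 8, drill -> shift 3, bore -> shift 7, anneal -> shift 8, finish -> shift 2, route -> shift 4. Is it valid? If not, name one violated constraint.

turn must be completed before bend — holds.
anneal can only start once tap is done — holds.
turn can only start once drill is done — holds.
route can only start once finish is done — holds.
The shop runs at most 3 operations per shift — holds.
finish is only available from shift 2 onward — holds.
turn must be completed before bore — holds.
route has to be done by shift 4 — holds.
bore can't be earlier than shift 3 — holds.
tap can only go in shift 3 to shift 5 — holds.
turn must fall between shift 5 and shift 7 — holds.

Valid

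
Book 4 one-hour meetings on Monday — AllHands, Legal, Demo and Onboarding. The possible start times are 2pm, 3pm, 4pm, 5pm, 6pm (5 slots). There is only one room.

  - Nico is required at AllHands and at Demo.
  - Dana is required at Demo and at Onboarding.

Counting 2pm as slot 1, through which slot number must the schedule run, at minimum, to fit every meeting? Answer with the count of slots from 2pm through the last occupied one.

4

With at most 1 per slot and 4 meetings, at least 4 slots are needed.
4 works (last occupied slot: 5pm): for example AllHands in 2pm, Legal in 3pm, Demo in 4pm, Onboarding in 5pm.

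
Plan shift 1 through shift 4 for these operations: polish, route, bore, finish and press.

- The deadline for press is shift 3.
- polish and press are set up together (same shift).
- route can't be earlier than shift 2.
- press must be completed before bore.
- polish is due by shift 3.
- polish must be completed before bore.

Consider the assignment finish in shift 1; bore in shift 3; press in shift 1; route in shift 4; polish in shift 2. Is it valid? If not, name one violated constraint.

route can't be earlier than shift 2 — holds.
press must be completed before bore — holds.
polish must be completed before bore — holds.
polish is due by shift 3 — holds.
The deadline for press is shift 3 — holds.
polish and press are set up together (same shift) — violated.

Invalid. polish and press are set up together (same shift).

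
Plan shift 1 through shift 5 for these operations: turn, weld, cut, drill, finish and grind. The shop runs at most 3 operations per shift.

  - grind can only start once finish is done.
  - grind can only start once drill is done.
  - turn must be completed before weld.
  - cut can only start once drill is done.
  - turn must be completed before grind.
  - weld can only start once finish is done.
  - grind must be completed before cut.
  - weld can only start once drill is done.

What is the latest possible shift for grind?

shift 4

Precedence pushes grind to at least shift 2; downstream work caps grind at shift 4.
grind at shift 4 is achievable: weld=shift 2, finish=shift 1, drill=shift 1, grind=shift 4, turn=shift 1, cut=shift 5.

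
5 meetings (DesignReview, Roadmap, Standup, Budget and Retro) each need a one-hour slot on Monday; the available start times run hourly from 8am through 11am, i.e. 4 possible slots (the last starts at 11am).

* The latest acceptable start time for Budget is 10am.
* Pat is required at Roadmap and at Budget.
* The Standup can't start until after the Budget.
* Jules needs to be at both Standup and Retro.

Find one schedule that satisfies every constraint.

Standup in 9am, Budget in 8am, Roadmap in 9am, DesignReview in 8am, Retro in 8am

Checking: Budget(8am) before Standup(9am); Roadmap(9am) != Budget(8am); Standup(9am) != Retro(8am); Budget=8am in [8am,10am].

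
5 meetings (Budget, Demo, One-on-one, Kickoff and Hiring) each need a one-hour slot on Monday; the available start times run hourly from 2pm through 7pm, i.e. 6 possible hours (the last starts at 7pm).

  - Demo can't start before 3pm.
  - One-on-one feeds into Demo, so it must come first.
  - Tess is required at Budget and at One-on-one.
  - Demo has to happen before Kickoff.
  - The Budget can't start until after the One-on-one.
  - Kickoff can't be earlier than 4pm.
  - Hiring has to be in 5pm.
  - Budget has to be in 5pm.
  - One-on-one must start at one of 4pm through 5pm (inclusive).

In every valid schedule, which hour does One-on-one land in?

One-on-one's window is 4pm–5pm.
Budget is fixed at 5pm, and One-on-one can't share a hour with Budget.
So One-on-one must be 4pm.

4pm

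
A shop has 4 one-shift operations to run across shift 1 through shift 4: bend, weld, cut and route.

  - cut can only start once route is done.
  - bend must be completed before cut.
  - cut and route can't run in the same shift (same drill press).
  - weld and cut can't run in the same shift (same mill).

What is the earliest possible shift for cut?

Precedence pushes cut to at least shift 2.
cut at shift 2 is achievable: weld in shift 1, bend in shift 1, cut in shift 2, route in shift 1.

shift 2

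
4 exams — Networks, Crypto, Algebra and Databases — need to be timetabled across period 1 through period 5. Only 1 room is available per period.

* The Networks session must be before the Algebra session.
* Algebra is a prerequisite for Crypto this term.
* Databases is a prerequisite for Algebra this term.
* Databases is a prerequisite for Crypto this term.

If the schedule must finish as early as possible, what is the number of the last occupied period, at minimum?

The precedence chain requires at least 3 distinct periods.
With at most 1 per period and 4 exams, at least 4 periods are needed.
4 works (last occupied period: period 4): for example Algebra -> period 3; Databases -> period 1; Networks -> period 2; Crypto -> period 4.

period 4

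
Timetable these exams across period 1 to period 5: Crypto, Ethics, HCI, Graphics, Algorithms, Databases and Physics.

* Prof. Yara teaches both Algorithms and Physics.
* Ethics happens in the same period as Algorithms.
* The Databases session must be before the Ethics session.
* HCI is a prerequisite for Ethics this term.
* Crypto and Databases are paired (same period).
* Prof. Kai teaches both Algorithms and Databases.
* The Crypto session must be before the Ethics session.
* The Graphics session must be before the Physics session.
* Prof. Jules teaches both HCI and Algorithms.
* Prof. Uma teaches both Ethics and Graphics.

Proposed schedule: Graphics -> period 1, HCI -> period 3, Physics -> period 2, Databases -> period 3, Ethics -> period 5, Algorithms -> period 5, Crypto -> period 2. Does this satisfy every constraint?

No — it violates: Crypto and Databases are paired (same period)

Crypto and Databases are paired (same period) — violated.
The Graphics session must be before the Physics session — holds.
The Databases session must be before the Ethics session — holds.
Prof. Uma teaches both Ethics and Graphics — holds.
Ethics happens in the same period as Algorithms — holds.
The Crypto session must be before the Ethics session — holds.
Prof. Jules teaches both HCI and Algorithms — holds.
Prof. Kai teaches both Algorithms and Databases — holds.
Prof. Yara teaches both Algorithms and Physics — holds.
HCI is a prerequisite for Ethics this term — holds.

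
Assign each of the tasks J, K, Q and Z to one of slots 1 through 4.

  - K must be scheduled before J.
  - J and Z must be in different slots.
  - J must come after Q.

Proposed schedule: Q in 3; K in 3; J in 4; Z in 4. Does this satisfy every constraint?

J must come after Q — holds.
K must be scheduled before J — holds.
J and Z must be in different slots — violated.

Invalid. J and Z must be in different slots.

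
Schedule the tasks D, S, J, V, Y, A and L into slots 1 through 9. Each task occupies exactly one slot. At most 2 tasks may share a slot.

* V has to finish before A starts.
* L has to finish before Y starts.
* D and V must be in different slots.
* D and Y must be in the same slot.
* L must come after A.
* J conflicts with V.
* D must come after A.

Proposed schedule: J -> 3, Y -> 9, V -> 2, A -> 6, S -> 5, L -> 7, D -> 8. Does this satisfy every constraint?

L has to finish before Y starts — holds.
J conflicts with V — holds.
D and Y must be in the same slot — violated.
L must come after A — holds.
D and V must be in different slots — holds.
V has to finish before A starts — holds.
D must come after A — holds.
At most 2 tasks may share a slot — holds.

No. D and Y must be in the same slot is not satisfied.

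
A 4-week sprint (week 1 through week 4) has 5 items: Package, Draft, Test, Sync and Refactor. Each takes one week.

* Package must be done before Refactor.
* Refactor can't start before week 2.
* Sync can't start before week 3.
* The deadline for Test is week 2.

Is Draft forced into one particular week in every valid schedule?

Draft can be week 1 (e.g. Sync in week 3; Test in week 1; Refactor in week 2; Draft in week 1; Package in week 1) or week 2 (e.g. Draft=week 2; Test=week 1; Package=week 1; Refactor=week 2; Sync=week 3).

No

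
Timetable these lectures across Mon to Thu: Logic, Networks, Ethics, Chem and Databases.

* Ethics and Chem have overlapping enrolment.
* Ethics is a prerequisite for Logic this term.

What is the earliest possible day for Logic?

Precedence pushes Logic to at least Tue.
Logic at Tue is achievable: Databases=Mon; Logic=Tue; Ethics=Mon; Networks=Mon; Chem=Tue.

Tue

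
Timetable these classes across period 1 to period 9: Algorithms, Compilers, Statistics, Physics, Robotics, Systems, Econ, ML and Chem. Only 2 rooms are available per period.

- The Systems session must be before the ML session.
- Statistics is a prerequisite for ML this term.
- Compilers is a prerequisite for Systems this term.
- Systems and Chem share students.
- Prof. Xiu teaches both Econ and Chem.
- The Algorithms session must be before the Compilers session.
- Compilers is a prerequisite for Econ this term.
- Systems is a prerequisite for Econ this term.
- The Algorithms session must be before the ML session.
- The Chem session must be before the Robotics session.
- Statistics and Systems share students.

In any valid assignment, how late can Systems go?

period 8

Precedence pushes Systems to at least period 3; downstream work caps Systems at period 8.
Systems at period 8 is achievable: Algorithms in period 1; Chem in period 2; Robotics in period 3; ML in period 9; Systems in period 8; Physics in period 3; Statistics in period 1; Econ in period 9; Compilers in period 2.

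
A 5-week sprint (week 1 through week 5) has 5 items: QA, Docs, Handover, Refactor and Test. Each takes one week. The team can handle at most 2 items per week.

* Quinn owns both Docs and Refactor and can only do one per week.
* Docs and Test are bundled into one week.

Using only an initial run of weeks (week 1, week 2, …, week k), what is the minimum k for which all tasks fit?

With at most 2 per week and 5 tasks, at least 3 weeks are needed.
3 works (last occupied week: week 3): for example Docs -> week 2; Test -> week 2; Refactor -> week 3; QA -> week 1; Handover -> week 1.

3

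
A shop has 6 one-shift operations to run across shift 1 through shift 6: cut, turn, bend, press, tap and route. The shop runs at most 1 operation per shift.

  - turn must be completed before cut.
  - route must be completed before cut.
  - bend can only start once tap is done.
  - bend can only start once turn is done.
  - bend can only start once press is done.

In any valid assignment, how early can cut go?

shift 3

Precedence pushes cut to at least shift 2.
cut at shift 3 is achievable: route=shift 2; tap=shift 5; bend=shift 6; cut=shift 3; turn=shift 1; press=shift 4.
Nothing earlier works — the capacity limit rule out every shift before shift 3.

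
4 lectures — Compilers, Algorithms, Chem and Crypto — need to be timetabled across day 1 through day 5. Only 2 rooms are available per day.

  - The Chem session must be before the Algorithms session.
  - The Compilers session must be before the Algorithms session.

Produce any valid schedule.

Compilers in day 1; Algorithms in day 2; Chem in day 1; Crypto in day 2

Checking: Chem(day 1) before Algorithms(day 2); Compilers(day 1) before Algorithms(day 2); max 2 per day (cap 2).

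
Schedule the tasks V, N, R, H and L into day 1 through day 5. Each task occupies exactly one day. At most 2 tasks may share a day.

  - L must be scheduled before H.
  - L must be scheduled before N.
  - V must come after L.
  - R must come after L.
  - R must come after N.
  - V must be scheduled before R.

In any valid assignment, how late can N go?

Precedence pushes N to at least day 2; downstream work caps N at day 4.
N at day 4 is achievable: V in day 2; N in day 4; R in day 5; H in day 2; L in day 1.

day 4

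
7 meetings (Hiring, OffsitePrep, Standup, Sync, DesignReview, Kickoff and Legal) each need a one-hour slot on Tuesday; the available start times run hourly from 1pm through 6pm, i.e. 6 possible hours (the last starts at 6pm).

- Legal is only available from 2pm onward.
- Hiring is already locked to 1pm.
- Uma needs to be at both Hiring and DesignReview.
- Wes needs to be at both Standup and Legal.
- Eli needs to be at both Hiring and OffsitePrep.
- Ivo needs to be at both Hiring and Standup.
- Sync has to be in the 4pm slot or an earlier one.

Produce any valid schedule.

OffsitePrep=2pm, Hiring=1pm, Legal=2pm, Standup=3pm, Kickoff=1pm, DesignReview=2pm, Sync=1pm

Checking: Hiring(1pm) != DesignReview(2pm); Hiring(1pm) != OffsitePrep(2pm); Standup(3pm) != Legal(2pm); Hiring(1pm) != Standup(3pm); Legal=2pm in [2pm,6pm]; Hiring=1pm in [1pm,1pm]; Sync=1pm in [1pm,4pm].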